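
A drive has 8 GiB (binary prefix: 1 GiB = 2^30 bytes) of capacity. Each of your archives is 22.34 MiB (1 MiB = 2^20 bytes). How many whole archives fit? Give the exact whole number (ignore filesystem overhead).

Capacity: 8 GiB = 8,589,934,592 bytes
Per item: 22.34 MiB = 23,425,187.84 bytes
⌊8,589,934,592 / 23,425,187.84⌋ = 366

366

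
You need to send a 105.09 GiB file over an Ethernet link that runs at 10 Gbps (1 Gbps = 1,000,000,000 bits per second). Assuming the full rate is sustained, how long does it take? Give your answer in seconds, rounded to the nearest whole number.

90 seconds

105.09 GiB = 112,839,528,284.16 bytes = 902,716,226,273.28 bits
10 Gbps = 10,000,000,000 bits/s
time = 902,716,226,273.28 / 10,000,000,000 = 90 s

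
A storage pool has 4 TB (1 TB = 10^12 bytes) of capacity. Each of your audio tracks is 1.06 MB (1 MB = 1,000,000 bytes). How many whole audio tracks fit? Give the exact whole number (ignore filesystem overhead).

3,773,584

Capacity: 4 TB = 4,000,000,000,000 bytes
Per item: 1.06 MB = 1,060,000 bytes
⌊4,000,000,000,000 / 1,060,000⌋ = 3,773,584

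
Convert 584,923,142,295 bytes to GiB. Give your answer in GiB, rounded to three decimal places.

584,923,142,295 bytes given.
1 GiB = 2^30 bytes = 1,073,741,824 bytes
584,923,142,295 / 1,073,741,824 = 544.752 GiB

544.752 GiB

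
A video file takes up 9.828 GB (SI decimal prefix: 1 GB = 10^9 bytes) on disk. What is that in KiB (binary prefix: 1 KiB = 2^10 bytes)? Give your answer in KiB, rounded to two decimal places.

9,597,656.25 KiB

9.828 GB = 9.828 × 10^9 bytes = 9,828,000,000 bytes
1 KiB = 1,024 bytes
9,828,000,000 / 1,024 = 9,597,656.25 KiB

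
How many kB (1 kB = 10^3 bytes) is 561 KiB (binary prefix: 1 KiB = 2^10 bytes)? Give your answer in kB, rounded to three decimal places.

561 KiB × 1,024 bytes/KiB = 574,464 bytes
1 kB = 10^3 bytes = 1,000 bytes
574,464 / 1,000 = 574.464 kB

574.464 kB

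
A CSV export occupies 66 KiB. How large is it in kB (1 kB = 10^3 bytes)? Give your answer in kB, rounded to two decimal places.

67.58 kB

66 KiB = 66 × 2^10 bytes = 67,584 bytes
1 kB = 10^3 bytes = 1,000 bytes
67,584 / 1,000 = 67.58 kB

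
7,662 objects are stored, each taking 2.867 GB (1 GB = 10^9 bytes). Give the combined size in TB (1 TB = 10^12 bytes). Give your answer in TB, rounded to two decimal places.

21.97 TB

Total = 7,662 × 2.867 GB = 21966.954 GB
= 21966.954 × 1,000,000,000 bytes = 21,966,954,000,000 bytes
1 TB = 1,000,000,000,000 bytes
21,966,954,000,000 / 1,000,000,000,000 = 21.97 TB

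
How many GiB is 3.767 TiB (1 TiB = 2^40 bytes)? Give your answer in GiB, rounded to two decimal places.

3.767 TiB × 1,099,511,627,776 bytes/TiB = 4,141,860,301,832.192 bytes
1 GiB = 2^30 bytes = 1,073,741,824 bytes
4,141,860,301,832.192 / 1,073,741,824 = 3,857.41 GiB

3,857.41 GiB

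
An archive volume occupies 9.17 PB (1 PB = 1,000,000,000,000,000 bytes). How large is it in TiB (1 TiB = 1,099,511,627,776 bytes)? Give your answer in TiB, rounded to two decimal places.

9.17 PB = 9.17 × 10^15 bytes = 9,170,000,000,000,000 bytes
1 TiB = 1,099,511,627,776 bytes
9,170,000,000,000,000 / 1,099,511,627,776 = 8,340.07 TiB

8,340.07 TiB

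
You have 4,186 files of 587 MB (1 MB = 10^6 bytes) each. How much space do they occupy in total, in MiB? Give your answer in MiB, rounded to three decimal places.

2,343,351.364 MiB

Total = 4,186 × 587 MB = 2,457,182 MB
= 2,457,182 × 1,000,000 bytes = 2,457,182,000,000 bytes
1 MiB = 1,048,576 bytes
2,457,182,000,000 / 1,048,576 = 2,343,351.364 MiB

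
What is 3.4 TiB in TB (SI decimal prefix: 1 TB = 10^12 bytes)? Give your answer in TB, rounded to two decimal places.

3.4 TiB = 3.4 × 2^40 bytes = 3,738,339,534,438.4 bytes
1 TB = 1,000,000,000,000 bytes
3,738,339,534,438.4 / 1,000,000,000,000 = 3.74 TB

3.74 TB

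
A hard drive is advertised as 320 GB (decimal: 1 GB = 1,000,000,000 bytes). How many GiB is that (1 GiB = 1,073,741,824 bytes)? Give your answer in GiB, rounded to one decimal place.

320 GB = 320 × 10^9 bytes = 320,000,000,000 bytes
1 GiB = 1,073,741,824 bytes
320,000,000,000 / 1,073,741,824 = 298.0 GiB

298.0 GiB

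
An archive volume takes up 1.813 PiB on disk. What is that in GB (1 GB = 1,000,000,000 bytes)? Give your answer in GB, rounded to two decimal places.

1.813 PiB = 1.813 × 2^50 bytes = 2,041,256,531,105,677.312 bytes
1 GB = 1,000,000,000 bytes
2,041,256,531,105,677.312 / 1,000,000,000 = 2,041,256.53 GB

2,041,256.53 GB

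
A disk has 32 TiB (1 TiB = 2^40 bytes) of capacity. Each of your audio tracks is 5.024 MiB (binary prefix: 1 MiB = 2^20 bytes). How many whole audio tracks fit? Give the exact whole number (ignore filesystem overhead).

6,678,828

Capacity: 32 TiB = 35,184,372,088,832 bytes
Per item: 5.024 MiB = 5,268,045.824 bytes
⌊35,184,372,088,832 / 5,268,045.824⌋ = 6,678,828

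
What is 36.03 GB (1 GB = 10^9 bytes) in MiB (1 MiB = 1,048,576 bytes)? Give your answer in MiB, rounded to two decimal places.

36.03 GB = 36.03 × 10^9 bytes = 36,030,000,000 bytes
1 MiB = 1,048,576 bytes
36,030,000,000 / 1,048,576 = 34,360.89 MiB

34,360.89 MiB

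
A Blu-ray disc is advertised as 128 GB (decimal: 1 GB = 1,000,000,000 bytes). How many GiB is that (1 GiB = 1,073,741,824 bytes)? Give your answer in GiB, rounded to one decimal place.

128 GB = 128 × 10^9 bytes = 128,000,000,000 bytes
1 GiB = 1,073,741,824 bytes
128,000,000,000 / 1,073,741,824 = 119.2 GiB

119.2 GiB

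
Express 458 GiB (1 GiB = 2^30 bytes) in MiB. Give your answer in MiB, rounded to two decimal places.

468,992.00 MiB

458 GiB = 458 × 2^30 bytes = 491,773,755,392 bytes
1 MiB = 2^20 bytes = 1,048,576 bytes
491,773,755,392 / 1,048,576 = 468,992.00 MiB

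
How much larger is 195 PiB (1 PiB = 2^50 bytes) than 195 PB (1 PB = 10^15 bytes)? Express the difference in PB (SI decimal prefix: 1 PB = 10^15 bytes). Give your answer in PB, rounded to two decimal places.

195 PiB = 195 × 1,125,899,906,842,624 = 219,550,481,834,311,680 bytes
195 PB = 195 × 1,000,000,000,000,000 = 195,000,000,000,000,000 bytes
difference = 24,550,481,834,311,680 bytes
24,550,481,834,311,680 / 1,000,000,000,000,000 = 24.55 PB

24.55 PB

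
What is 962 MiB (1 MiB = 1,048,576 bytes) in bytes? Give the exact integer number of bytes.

962 × 1,048,576 = 1,008,730,112 bytes  (1 MiB = 2^20 bytes)

1,008,730,112 bytes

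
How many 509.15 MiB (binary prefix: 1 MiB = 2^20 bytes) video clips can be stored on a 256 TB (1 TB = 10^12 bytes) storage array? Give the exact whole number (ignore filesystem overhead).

Capacity: 256 TB = 256,000,000,000,000 bytes
Per item: 509.15 MiB = 533,882,470.4 bytes
⌊256,000,000,000,000 / 533,882,470.4⌋ = 479,506

479,506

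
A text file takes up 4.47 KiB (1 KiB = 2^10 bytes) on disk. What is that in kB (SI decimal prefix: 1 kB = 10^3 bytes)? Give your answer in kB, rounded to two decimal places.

4.47 KiB × 1,024 bytes/KiB = 4,577.28 bytes
1 kB = 10^3 bytes = 1,000 bytes
4,577.28 / 1,000 = 4.58 kB

4.58 kB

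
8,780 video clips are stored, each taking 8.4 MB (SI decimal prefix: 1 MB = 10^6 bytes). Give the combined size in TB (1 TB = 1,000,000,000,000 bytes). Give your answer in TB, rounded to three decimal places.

0.074 TB

Total = 8,780 × 8.4 MB = 73,752 MB
= 73,752 × 1,000,000 bytes = 73,752,000,000 bytes
1 TB = 1,000,000,000,000 bytes
73,752,000,000 / 1,000,000,000,000 = 0.074 TB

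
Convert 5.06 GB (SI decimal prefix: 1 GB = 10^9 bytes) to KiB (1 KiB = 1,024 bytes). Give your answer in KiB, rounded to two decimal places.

5.06 GB × 1,000,000,000 bytes/GB = 5,060,000,000 bytes
1 KiB = 2^10 bytes = 1,024 bytes
5,060,000,000 / 1,024 = 4,941,406.25 KiB

4,941,406.25 KiB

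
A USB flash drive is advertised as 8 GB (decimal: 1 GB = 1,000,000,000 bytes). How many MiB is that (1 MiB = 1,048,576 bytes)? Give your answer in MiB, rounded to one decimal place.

7,629.4 MiB

8 GB = 8 × 10^9 bytes = 8,000,000,000 bytes
1 MiB = 2^20 bytes = 1,048,576 bytes
8,000,000,000 / 1,048,576 = 7,629.4 MiB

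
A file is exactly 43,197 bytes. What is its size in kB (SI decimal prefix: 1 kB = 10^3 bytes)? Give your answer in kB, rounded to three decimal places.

43.197 kB

43,197 bytes given.
1 kB = 10^3 bytes = 1,000 bytes
43,197 / 1,000 = 43.197 kB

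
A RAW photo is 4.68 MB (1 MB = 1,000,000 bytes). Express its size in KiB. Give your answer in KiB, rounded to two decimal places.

4,570.31 KiB

4.68 MB × 1,000,000 bytes/MB = 4,680,000 bytes
1 KiB = 1,024 bytes
4,680,000 / 1,024 = 4,570.31 KiB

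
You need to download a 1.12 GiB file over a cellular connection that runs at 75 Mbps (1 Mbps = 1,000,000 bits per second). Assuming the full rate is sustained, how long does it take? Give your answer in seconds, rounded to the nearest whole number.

128 seconds

1.12 GiB = 1,202,590,842.88 bytes = 9,620,726,743.04 bits
75 Mbps = 75,000,000 bits/s
time = 9,620,726,743.04 / 75,000,000 = 128 s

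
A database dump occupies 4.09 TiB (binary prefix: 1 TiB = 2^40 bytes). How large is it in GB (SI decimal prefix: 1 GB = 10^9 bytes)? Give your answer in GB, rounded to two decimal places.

4.09 TiB = 4.09 × 2^40 bytes = 4,497,002,557,603.84 bytes
1 GB = 10^9 bytes = 1,000,000,000 bytes
4,497,002,557,603.84 / 1,000,000,000 = 4,497.00 GB

4,497.00 GB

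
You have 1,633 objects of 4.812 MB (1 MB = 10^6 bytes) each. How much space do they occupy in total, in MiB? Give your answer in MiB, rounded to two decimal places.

7,493.97 MiB

Total = 1,633 × 4.812 MB = 7857.996 MB
= 7857.996 × 1,000,000 bytes = 7,857,996,000 bytes
1 MiB = 1,048,576 bytes
7,857,996,000 / 1,048,576 = 7,493.97 MiB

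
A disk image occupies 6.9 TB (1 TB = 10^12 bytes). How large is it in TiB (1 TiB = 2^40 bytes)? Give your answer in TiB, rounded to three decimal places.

6.9 TB = 6.9 × 10^12 bytes = 6,900,000,000,000 bytes
1 TiB = 1,099,511,627,776 bytes
6,900,000,000,000 / 1,099,511,627,776 = 6.276 TiB

6.276 TiB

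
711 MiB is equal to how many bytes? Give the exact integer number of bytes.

711 × 1,048,576 = 745,537,536 bytes  (1 MiB = 2^20 bytes)

745,537,536 bytes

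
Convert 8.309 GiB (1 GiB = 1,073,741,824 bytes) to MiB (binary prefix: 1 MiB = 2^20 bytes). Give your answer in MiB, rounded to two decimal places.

8.309 GiB = 8.309 × 2^30 bytes = 8,921,720,815.616 bytes
1 MiB = 1,048,576 bytes
8,921,720,815.616 / 1,048,576 = 8,508.42 MiB

8,508.42 MiB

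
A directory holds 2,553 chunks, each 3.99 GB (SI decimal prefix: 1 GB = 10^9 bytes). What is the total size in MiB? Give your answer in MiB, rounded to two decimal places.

9,714,574.81 MiB

Total = 2,553 × 3.99 GB = 10186.47 GB
= 10186.47 × 1,000,000,000 bytes = 10,186,470,000,000 bytes
1 MiB = 1,048,576 bytes
10,186,470,000,000 / 1,048,576 = 9,714,574.81 MiB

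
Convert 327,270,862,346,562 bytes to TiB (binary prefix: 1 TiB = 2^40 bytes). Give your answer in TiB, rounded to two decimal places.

297.65 TiB

327,270,862,346,562 bytes given.
1 TiB = 2^40 bytes = 1,099,511,627,776 bytes
327,270,862,346,562 / 1,099,511,627,776 = 297.65 TiB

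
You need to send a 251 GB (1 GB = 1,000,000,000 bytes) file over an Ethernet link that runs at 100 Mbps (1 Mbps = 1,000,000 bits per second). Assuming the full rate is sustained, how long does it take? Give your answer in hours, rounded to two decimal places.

251 GB = 251,000,000,000 bytes = 2,008,000,000,000 bits
100 Mbps = 100,000,000 bits/s
time = 2,008,000,000,000 / 100,000,000 = 20,080.0000 s
20,080.0000 s / 3600 = 5.58 hours

5.58 hours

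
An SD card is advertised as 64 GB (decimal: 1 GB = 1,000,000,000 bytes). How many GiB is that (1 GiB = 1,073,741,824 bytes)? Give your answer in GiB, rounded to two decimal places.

64 GB × 1,000,000,000 bytes/GB = 64,000,000,000 bytes
1 GiB = 1,073,741,824 bytes
64,000,000,000 / 1,073,741,824 = 59.60 GiB

59.60 GiB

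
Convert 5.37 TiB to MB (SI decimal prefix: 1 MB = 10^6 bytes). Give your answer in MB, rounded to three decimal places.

5.37 TiB × 1,099,511,627,776 bytes/TiB = 5,904,377,441,157.12 bytes
1 MB = 1,000,000 bytes
5,904,377,441,157.12 / 1,000,000 = 5,904,377.441 MB

5,904,377.441 MB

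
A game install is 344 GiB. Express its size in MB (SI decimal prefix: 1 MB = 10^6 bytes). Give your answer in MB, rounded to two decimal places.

369,367.19 MB

344 GiB × 1,073,741,824 bytes/GiB = 369,367,187,456 bytes
1 MB = 10^6 bytes = 1,000,000 bytes
369,367,187,456 / 1,000,000 = 369,367.19 MB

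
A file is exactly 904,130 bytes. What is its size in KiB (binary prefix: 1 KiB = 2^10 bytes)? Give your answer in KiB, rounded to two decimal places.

904,130 bytes given.
1 KiB = 2^10 bytes = 1,024 bytes
904,130 / 1,024 = 882.94 KiB

882.94 KiB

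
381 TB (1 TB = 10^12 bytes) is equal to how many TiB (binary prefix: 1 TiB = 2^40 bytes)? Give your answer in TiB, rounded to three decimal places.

381 TB × 1,000,000,000,000 bytes/TB = 381,000,000,000,000 bytes
1 TiB = 2^40 bytes = 1,099,511,627,776 bytes
381,000,000,000,000 / 1,099,511,627,776 = 346.517 TiB

346.517 TiB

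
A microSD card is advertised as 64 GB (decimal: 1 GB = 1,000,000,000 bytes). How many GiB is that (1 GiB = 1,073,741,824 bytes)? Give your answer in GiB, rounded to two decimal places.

64 GB = 64 × 10^9 bytes = 64,000,000,000 bytes
1 GiB = 2^30 bytes = 1,073,741,824 bytes
64,000,000,000 / 1,073,741,824 = 59.60 GiB

59.60 GiB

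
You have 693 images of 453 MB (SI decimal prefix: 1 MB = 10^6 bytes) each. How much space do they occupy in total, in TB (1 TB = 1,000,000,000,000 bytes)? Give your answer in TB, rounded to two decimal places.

Total = 693 × 453 MB = 313,929 MB
= 313,929 × 1,000,000 bytes = 313,929,000,000 bytes
1 TB = 1,000,000,000,000 bytes
313,929,000,000 / 1,000,000,000,000 = 0.31 TB

0.31 TB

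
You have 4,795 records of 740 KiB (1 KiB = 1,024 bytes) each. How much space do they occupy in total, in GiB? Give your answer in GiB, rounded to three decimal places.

3.384 GiB

Total = 4,795 × 740 KiB = 3,548,300 KiB
= 3,548,300 × 1,024 bytes = 3,633,459,200 bytes
1 GiB = 1,073,741,824 bytes
3,633,459,200 / 1,073,741,824 = 3.384 GiB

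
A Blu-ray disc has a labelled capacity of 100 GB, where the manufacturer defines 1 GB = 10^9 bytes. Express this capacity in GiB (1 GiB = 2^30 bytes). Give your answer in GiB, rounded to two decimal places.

93.13 GiB

100 GB × 1,000,000,000 bytes/GB = 100,000,000,000 bytes
1 GiB = 1,073,741,824 bytes
100,000,000,000 / 1,073,741,824 = 93.13 GiB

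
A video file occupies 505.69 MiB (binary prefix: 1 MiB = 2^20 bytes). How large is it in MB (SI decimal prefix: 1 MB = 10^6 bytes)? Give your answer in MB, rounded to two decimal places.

530.25 MB

505.69 MiB = 505.69 × 2^20 bytes = 530,254,397.44 bytes
1 MB = 10^6 bytes = 1,000,000 bytes
530,254,397.44 / 1,000,000 = 530.25 MB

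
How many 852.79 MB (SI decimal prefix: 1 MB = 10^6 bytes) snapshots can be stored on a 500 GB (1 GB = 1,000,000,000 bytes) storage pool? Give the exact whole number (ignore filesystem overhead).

586

Capacity: 500 GB = 500,000,000,000 bytes
Per item: 852.79 MB = 852,790,000 bytes
⌊500,000,000,000 / 852,790,000⌋ = 586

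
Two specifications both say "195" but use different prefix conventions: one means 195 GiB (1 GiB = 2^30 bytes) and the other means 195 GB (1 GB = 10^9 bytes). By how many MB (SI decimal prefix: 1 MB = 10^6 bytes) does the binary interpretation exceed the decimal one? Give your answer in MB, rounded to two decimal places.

14,379.66 MB

195 GiB = 195 × 1,073,741,824 = 209,379,655,680 bytes
195 GB = 195 × 1,000,000,000 = 195,000,000,000 bytes
difference = 14,379,655,680 bytes
14,379,655,680 / 1,000,000 = 14,379.66 MB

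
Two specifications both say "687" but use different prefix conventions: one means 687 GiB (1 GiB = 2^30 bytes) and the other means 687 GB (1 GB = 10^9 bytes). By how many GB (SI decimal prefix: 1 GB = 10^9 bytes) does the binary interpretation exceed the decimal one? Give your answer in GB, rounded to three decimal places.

687 GiB = 687 × 1,073,741,824 = 737,660,633,088 bytes
687 GB = 687 × 1,000,000,000 = 687,000,000,000 bytes
difference = 50,660,633,088 bytes
50,660,633,088 / 1,000,000,000 = 50.661 GB

50.661 GB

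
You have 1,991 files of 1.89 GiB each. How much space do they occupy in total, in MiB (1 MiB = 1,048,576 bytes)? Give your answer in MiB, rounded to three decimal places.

3,853,301.760 MiB

Total = 1,991 × 1.89 GiB = 3762.99 GiB
= 3762.99 × 1,073,741,824 bytes = 4,040,479,746,293.76 bytes
1 MiB = 1,048,576 bytes
4,040,479,746,293.76 / 1,048,576 = 3,853,301.760 MiB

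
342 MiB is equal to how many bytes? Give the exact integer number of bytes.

342 × 1,048,576 = 358,612,992 bytes

358,612,992 bytes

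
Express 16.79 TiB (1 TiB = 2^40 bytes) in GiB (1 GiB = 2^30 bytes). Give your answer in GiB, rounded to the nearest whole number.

16.79 TiB × 1,099,511,627,776 bytes/TiB = 18,460,800,230,359.04 bytes
1 GiB = 1,073,741,824 bytes
18,460,800,230,359.04 / 1,073,741,824 = 17,193 GiB

17,193 GiB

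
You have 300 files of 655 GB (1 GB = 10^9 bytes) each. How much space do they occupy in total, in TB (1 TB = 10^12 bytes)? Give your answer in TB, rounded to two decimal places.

Total = 300 × 655 GB = 196,500 GB
= 196,500 × 1,000,000,000 bytes = 196,500,000,000,000 bytes
1 TB = 1,000,000,000,000 bytes
196,500,000,000,000 / 1,000,000,000,000 = 196.50 TB

196.50 TB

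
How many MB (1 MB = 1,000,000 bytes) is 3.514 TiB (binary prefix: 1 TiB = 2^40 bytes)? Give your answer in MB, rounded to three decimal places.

3,863,683.860 MB

3.514 TiB = 3.514 × 2^40 bytes = 3,863,683,860,004.864 bytes
1 MB = 1,000,000 bytes
3,863,683,860,004.864 / 1,000,000 = 3,863,683.860 MB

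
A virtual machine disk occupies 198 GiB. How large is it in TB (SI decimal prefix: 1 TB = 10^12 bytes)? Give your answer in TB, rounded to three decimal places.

198 GiB × 1,073,741,824 bytes/GiB = 212,600,881,152 bytes
1 TB = 10^12 bytes = 1,000,000,000,000 bytes
212,600,881,152 / 1,000,000,000,000 = 0.213 TB

0.213 TB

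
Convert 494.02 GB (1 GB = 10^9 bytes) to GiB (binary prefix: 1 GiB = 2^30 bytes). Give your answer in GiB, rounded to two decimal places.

460.09 GiB

494.02 GB = 494.02 × 10^9 bytes = 494,020,000,000 bytes
1 GiB = 1,073,741,824 bytes
494,020,000,000 / 1,073,741,824 = 460.09 GiB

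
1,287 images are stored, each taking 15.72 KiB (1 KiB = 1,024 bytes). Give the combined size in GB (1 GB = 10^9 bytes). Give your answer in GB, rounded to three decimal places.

Total = 1,287 × 15.72 KiB = 20231.64 KiB
= 20231.64 × 1,024 bytes = 20,717,199.36 bytes
1 GB = 1,000,000,000 bytes
20,717,199.36 / 1,000,000,000 = 0.021 GB

0.021 GB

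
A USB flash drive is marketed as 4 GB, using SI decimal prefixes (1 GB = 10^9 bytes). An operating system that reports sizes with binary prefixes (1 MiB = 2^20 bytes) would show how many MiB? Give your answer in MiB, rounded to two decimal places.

3,814.70 MiB

4 GB = 4 × 10^9 bytes = 4,000,000,000 bytes
1 MiB = 2^20 bytes = 1,048,576 bytes
4,000,000,000 / 1,048,576 = 3,814.70 MiB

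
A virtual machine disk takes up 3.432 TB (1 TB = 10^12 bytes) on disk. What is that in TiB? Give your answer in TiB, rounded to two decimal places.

3.12 TiB

3.432 TB = 3.432 × 10^12 bytes = 3,432,000,000,000 bytes
1 TiB = 2^40 bytes = 1,099,511,627,776 bytes
3,432,000,000,000 / 1,099,511,627,776 = 3.12 TiB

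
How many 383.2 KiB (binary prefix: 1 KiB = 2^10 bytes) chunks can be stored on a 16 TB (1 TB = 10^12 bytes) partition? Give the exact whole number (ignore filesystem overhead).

40,775,052

Capacity: 16 TB = 16,000,000,000,000 bytes
Per item: 383.2 KiB = 392,396.8 bytes
⌊16,000,000,000,000 / 392,396.8⌋ = 40,775,052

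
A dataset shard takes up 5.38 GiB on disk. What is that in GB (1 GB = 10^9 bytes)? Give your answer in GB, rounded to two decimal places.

5.78 GB

5.38 GiB = 5.38 × 2^30 bytes = 5,776,731,013.12 bytes
1 GB = 10^9 bytes = 1,000,000,000 bytes
5,776,731,013.12 / 1,000,000,000 = 5.78 GB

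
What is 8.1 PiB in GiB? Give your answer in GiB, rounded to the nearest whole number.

8,493,466 GiB

8.1 PiB = 8.1 × 2^50 bytes = 9,119,789,245,425,254.4 bytes
1 GiB = 1,073,741,824 bytes
9,119,789,245,425,254.4 / 1,073,741,824 = 8,493,466 GiB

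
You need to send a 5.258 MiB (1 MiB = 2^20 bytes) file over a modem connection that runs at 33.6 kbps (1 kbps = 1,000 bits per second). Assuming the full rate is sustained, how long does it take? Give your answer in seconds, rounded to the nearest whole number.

1,313 seconds

5.258 MiB = 5,513,412.608 bytes = 44,107,300.864 bits
33.6 kbps = 33,600 bits/s
time = 44,107,300.864 / 33,600 = 1,313 s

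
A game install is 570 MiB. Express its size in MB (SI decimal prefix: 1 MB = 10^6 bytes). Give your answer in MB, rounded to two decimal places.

570 MiB = 570 × 2^20 bytes = 597,688,320 bytes
1 MB = 10^6 bytes = 1,000,000 bytes
597,688,320 / 1,000,000 = 597.69 MB

597.69 MB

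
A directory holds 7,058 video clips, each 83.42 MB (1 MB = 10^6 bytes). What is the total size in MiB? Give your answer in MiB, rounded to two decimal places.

561,502.80 MiB

Total = 7,058 × 83.42 MB = 588778.36 MB
= 588778.36 × 1,000,000 bytes = 588,778,360,000 bytes
1 MiB = 1,048,576 bytes
588,778,360,000 / 1,048,576 = 561,502.80 MiB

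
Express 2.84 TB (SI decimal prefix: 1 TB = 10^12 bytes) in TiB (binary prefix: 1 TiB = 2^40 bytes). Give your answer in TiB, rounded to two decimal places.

2.84 TB = 2.84 × 10^12 bytes = 2,840,000,000,000 bytes
1 TiB = 1,099,511,627,776 bytes
2,840,000,000,000 / 1,099,511,627,776 = 2.58 TiB

2.58 TiB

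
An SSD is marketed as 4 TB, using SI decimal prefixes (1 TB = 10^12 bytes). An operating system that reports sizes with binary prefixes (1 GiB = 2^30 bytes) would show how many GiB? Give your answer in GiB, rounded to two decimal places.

4 TB = 4 × 10^12 bytes = 4,000,000,000,000 bytes
1 GiB = 2^30 bytes = 1,073,741,824 bytes
4,000,000,000,000 / 1,073,741,824 = 3,725.29 GiB

3,725.29 GiB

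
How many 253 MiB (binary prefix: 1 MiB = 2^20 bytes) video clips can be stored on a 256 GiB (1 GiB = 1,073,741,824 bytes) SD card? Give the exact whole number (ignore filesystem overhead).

Capacity: 256 GiB = 274,877,906,944 bytes
Per item: 253 MiB = 265,289,728 bytes
⌊274,877,906,944 / 265,289,728⌋ = 1,036

1,036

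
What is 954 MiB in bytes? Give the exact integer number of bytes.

954 × 1,048,576 = 1,000,341,504 bytes

1,000,341,504 bytes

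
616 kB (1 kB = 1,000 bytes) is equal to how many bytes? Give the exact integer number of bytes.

616 × 1,000 = 616,000 bytes  (1 kB = 10^3 bytes)

616,000 bytes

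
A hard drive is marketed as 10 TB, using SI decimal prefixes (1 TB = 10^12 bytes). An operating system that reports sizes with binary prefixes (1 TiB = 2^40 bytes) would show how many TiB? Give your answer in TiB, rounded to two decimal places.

9.09 TiB

10 TB × 1,000,000,000,000 bytes/TB = 10,000,000,000,000 bytes
1 TiB = 1,099,511,627,776 bytes
10,000,000,000,000 / 1,099,511,627,776 = 9.09 TiB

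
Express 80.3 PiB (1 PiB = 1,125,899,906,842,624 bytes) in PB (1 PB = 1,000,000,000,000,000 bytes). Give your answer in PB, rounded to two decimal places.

90.41 PB

80.3 PiB = 80.3 × 2^50 bytes = 90,409,762,519,462,707.2 bytes
1 PB = 10^15 bytes = 1,000,000,000,000,000 bytes
90,409,762,519,462,707.2 / 1,000,000,000,000,000 = 90.41 PB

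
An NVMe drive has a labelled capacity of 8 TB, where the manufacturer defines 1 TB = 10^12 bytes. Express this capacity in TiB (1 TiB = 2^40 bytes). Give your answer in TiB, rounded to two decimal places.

7.28 TiB

8 TB = 8 × 10^12 bytes = 8,000,000,000,000 bytes
1 TiB = 2^40 bytes = 1,099,511,627,776 bytes
8,000,000,000,000 / 1,099,511,627,776 = 7.28 TiB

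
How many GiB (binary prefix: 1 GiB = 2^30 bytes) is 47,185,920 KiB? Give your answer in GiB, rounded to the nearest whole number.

45 GiB

47,185,920 KiB × 1,024 bytes/KiB = 48,318,382,080 bytes
1 GiB = 1,073,741,824 bytes
48,318,382,080 / 1,073,741,824 = 45 GiB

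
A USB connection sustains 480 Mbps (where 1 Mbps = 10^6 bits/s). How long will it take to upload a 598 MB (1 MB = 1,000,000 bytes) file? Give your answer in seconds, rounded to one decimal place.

598 MB = 598,000,000 bytes = 4,784,000,000 bits
480 Mbps = 480,000,000 bits/s
time = 4,784,000,000 / 480,000,000 = 10.0 s

10.0 seconds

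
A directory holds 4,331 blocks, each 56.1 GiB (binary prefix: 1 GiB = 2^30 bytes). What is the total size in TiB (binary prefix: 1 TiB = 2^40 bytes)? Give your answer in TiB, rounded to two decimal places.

Total = 4,331 × 56.1 GiB = 242969.1 GiB
= 242969.1 × 1,073,741,824 bytes = 260,886,084,609,638.4 bytes
1 TiB = 1,099,511,627,776 bytes
260,886,084,609,638.4 / 1,099,511,627,776 = 237.27 TiB

237.27 TiB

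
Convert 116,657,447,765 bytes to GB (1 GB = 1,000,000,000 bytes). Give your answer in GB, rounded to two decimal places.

116,657,447,765 bytes given.
1 GB = 10^9 bytes = 1,000,000,000 bytes
116,657,447,765 / 1,000,000,000 = 116.66 GB

116.66 GB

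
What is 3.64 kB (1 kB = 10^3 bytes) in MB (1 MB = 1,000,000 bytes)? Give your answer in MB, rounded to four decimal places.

0.0036 MB

3.64 kB = 3.64 × 10^3 bytes = 3,640 bytes
1 MB = 10^6 bytes = 1,000,000 bytes
3,640 / 1,000,000 = 0.0036 MB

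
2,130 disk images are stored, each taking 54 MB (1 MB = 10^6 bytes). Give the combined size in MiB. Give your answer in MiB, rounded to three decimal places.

109,691.620 MiB

Total = 2,130 × 54 MB = 115,020 MB
= 115,020 × 1,000,000 bytes = 115,020,000,000 bytes
1 MiB = 1,048,576 bytes
115,020,000,000 / 1,048,576 = 109,691.620 MiB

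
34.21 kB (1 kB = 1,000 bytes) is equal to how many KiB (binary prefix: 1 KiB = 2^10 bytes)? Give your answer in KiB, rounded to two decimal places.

33.41 KiB

34.21 kB = 34.21 × 10^3 bytes = 34,210 bytes
1 KiB = 1,024 bytes
34,210 / 1,024 = 33.41 KiB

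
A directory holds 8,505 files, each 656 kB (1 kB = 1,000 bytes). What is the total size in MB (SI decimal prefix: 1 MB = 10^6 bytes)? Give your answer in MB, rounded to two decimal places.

5,579.28 MB

Total = 8,505 × 656 kB = 5,579,280 kB
= 5,579,280 × 1,000 bytes = 5,579,280,000 bytes
1 MB = 1,000,000 bytes
5,579,280,000 / 1,000,000 = 5,579.28 MB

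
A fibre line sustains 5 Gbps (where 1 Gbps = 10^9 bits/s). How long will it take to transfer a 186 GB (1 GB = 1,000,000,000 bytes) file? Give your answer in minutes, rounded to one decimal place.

186 GB = 186,000,000,000 bytes = 1,488,000,000,000 bits
5 Gbps = 5,000,000,000 bits/s
time = 1,488,000,000,000 / 5,000,000,000 = 297.60 s
297.60 s / 60 = 5.0 minutes

5.0 minutes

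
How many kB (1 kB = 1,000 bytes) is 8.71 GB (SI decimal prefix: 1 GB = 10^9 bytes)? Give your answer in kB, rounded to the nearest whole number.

8.71 GB = 8.71 × 10^9 bytes = 8,710,000,000 bytes
1 kB = 10^3 bytes = 1,000 bytes
8,710,000,000 / 1,000 = 8,710,000 kB

8,710,000 kB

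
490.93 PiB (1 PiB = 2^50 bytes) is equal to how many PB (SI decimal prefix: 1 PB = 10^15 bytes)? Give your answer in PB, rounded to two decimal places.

552.74 PB

490.93 PiB × 1,125,899,906,842,624 bytes/PiB = 552,738,041,266,249,400.32 bytes
1 PB = 1,000,000,000,000,000 bytes
552,738,041,266,249,400.32 / 1,000,000,000,000,000 = 552.74 PB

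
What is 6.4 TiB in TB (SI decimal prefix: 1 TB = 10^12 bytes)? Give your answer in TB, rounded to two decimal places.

6.4 TiB = 6.4 × 2^40 bytes = 7,036,874,417,766.4 bytes
1 TB = 1,000,000,000,000 bytes
7,036,874,417,766.4 / 1,000,000,000,000 = 7.04 TB

7.04 TB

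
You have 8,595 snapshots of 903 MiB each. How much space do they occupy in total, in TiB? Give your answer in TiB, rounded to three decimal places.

Total = 8,595 × 903 MiB = 7,761,285 MiB
= 7,761,285 × 1,048,576 bytes = 8,138,297,180,160 bytes
1 TiB = 1,099,511,627,776 bytes
8,138,297,180,160 / 1,099,511,627,776 = 7.402 TiB

7.402 TiB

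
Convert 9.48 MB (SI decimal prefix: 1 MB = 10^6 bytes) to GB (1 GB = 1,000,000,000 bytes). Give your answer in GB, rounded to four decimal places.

9.48 MB = 9.48 × 10^6 bytes = 9,480,000 bytes
1 GB = 10^9 bytes = 1,000,000,000 bytes
9,480,000 / 1,000,000,000 = 0.0095 GB

0.0095 GB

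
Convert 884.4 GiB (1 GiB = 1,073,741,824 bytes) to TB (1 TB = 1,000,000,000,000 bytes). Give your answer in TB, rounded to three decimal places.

884.4 GiB = 884.4 × 2^30 bytes = 949,617,269,145.6 bytes
1 TB = 10^12 bytes = 1,000,000,000,000 bytes
949,617,269,145.6 / 1,000,000,000,000 = 0.950 TB

0.950 TB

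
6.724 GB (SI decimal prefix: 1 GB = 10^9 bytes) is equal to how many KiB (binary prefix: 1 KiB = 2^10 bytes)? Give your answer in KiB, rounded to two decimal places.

6,566,406.25 KiB

6.724 GB = 6.724 × 10^9 bytes = 6,724,000,000 bytes
1 KiB = 1,024 bytes
6,724,000,000 / 1,024 = 6,566,406.25 KiB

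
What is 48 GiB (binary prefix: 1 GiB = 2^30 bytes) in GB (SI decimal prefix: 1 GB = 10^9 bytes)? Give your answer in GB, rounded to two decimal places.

51.54 GB

48 GiB = 48 × 2^30 bytes = 51,539,607,552 bytes
1 GB = 1,000,000,000 bytes
51,539,607,552 / 1,000,000,000 = 51.54 GB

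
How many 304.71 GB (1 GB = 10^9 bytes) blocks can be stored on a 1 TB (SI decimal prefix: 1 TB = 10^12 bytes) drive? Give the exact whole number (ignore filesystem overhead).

3

Capacity: 1 TB = 1,000,000,000,000 bytes
Per item: 304.71 GB = 304,710,000,000 bytes
⌊1,000,000,000,000 / 304,710,000,000⌋ = 3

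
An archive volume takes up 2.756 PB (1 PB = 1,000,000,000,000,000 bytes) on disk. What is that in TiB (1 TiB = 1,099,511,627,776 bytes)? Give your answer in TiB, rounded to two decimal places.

2,506.57 TiB

2.756 PB × 1,000,000,000,000,000 bytes/PB = 2,756,000,000,000,000 bytes
1 TiB = 2^40 bytes = 1,099,511,627,776 bytes
2,756,000,000,000,000 / 1,099,511,627,776 = 2,506.57 TiB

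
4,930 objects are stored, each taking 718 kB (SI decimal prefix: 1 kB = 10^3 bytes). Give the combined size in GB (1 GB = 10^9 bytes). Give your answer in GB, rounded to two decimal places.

3.54 GB

Total = 4,930 × 718 kB = 3,539,740 kB
= 3,539,740 × 1,000 bytes = 3,539,740,000 bytes
1 GB = 1,000,000,000 bytes
3,539,740,000 / 1,000,000,000 = 3.54 GB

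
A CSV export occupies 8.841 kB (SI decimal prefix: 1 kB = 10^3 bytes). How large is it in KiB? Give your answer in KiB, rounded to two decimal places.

8.63 KiB

8.841 kB × 1,000 bytes/kB = 8,841 bytes
1 KiB = 2^10 bytes = 1,024 bytes
8,841 / 1,024 = 8.63 KiB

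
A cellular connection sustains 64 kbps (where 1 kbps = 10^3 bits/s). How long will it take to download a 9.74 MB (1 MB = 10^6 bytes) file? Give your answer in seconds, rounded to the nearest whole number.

1,218 seconds

9.74 MB = 9,740,000 bytes = 77,920,000 bits
64 kbps = 64,000 bits/s
time = 77,920,000 / 64,000 = 1,218 s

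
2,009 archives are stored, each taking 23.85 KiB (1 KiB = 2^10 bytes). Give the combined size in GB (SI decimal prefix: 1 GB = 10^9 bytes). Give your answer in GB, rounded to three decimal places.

0.049 GB

Total = 2,009 × 23.85 KiB = 47914.65 KiB
= 47914.65 × 1,024 bytes = 49,064,601.6 bytes
1 GB = 1,000,000,000 bytes
49,064,601.6 / 1,000,000,000 = 0.049 GB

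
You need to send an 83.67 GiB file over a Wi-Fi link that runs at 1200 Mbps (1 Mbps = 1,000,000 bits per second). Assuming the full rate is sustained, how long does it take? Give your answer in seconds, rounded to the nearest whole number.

599 seconds

83.67 GiB = 89,839,978,414.08 bytes = 718,719,827,312.64 bits
1200 Mbps = 1,200,000,000 bits/s
time = 718,719,827,312.64 / 1,200,000,000 = 599 s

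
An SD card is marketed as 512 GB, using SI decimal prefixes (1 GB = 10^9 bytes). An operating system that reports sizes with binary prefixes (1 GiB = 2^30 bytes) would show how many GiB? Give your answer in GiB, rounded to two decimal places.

476.84 GiB

512 GB = 512 × 10^9 bytes = 512,000,000,000 bytes
1 GiB = 1,073,741,824 bytes
512,000,000,000 / 1,073,741,824 = 476.84 GiB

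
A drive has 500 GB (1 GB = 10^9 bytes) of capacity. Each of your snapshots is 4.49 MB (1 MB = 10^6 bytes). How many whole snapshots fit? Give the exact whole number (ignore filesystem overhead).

Capacity: 500 GB = 500,000,000,000 bytes
Per item: 4.49 MB = 4,490,000 bytes
⌊500,000,000,000 / 4,490,000⌋ = 111,358

111,358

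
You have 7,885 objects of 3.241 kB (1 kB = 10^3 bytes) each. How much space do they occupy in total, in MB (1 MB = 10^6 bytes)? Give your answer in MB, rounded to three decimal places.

Total = 7,885 × 3.241 kB = 25555.285 kB
= 25555.285 × 1,000 bytes = 25,555,285 bytes
1 MB = 1,000,000 bytes
25,555,285 / 1,000,000 = 25.555 MB

25.555 MB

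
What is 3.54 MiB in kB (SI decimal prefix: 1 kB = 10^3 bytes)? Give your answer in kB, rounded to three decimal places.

3,711.959 kB

3.54 MiB = 3.54 × 2^20 bytes = 3,711,959.04 bytes
1 kB = 10^3 bytes = 1,000 bytes
3,711,959.04 / 1,000 = 3,711.959 kB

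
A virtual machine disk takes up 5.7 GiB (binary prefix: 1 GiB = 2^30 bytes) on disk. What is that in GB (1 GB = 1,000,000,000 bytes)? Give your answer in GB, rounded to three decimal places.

5.7 GiB × 1,073,741,824 bytes/GiB = 6,120,328,396.8 bytes
1 GB = 1,000,000,000 bytes
6,120,328,396.8 / 1,000,000,000 = 6.120 GB

6.120 GB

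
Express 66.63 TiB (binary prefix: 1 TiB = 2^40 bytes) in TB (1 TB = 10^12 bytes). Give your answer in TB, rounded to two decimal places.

66.63 TiB × 1,099,511,627,776 bytes/TiB = 73,260,459,758,714.88 bytes
1 TB = 10^12 bytes = 1,000,000,000,000 bytes
73,260,459,758,714.88 / 1,000,000,000,000 = 73.26 TB

73.26 TB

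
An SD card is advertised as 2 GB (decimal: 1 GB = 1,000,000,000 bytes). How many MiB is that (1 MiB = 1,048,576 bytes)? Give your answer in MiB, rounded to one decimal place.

2 GB × 1,000,000,000 bytes/GB = 2,000,000,000 bytes
1 MiB = 2^20 bytes = 1,048,576 bytes
2,000,000,000 / 1,048,576 = 1,907.3 MiB

1,907.3 MiB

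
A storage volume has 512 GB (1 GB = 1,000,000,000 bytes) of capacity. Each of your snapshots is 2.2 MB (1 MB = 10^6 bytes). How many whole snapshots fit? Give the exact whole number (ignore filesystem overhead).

232,727

Capacity: 512 GB = 512,000,000,000 bytes
Per item: 2.2 MB = 2,200,000 bytes
⌊512,000,000,000 / 2,200,000⌋ = 232,727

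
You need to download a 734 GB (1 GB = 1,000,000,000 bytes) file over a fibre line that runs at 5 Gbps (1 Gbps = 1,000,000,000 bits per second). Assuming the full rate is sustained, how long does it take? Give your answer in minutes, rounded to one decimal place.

19.6 minutes

734 GB = 734,000,000,000 bytes = 5,872,000,000,000 bits
5 Gbps = 5,000,000,000 bits/s
time = 5,872,000,000,000 / 5,000,000,000 = 1,174.40 s
1,174.40 s / 60 = 19.6 minutes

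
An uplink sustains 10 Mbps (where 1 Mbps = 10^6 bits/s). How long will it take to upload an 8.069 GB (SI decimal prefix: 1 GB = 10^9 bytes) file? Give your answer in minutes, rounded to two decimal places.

8.069 GB = 8,069,000,000 bytes = 64,552,000,000 bits
10 Mbps = 10,000,000 bits/s
time = 64,552,000,000 / 10,000,000 = 6,455.200 s
6,455.200 s / 60 = 107.59 minutes

107.59 minutes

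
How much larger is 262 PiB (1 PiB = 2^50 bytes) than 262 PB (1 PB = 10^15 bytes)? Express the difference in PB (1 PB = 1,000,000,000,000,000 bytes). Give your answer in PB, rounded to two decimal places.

262 PiB = 262 × 1,125,899,906,842,624 = 294,985,775,592,767,488 bytes
262 PB = 262 × 1,000,000,000,000,000 = 262,000,000,000,000,000 bytes
difference = 32,985,775,592,767,488 bytes
32,985,775,592,767,488 / 1,000,000,000,000,000 = 32.99 PB

32.99 PB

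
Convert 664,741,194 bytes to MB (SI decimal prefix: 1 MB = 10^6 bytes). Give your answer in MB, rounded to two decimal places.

664.74 MB

664,741,194 bytes given.
1 MB = 10^6 bytes = 1,000,000 bytes
664,741,194 / 1,000,000 = 664.74 MB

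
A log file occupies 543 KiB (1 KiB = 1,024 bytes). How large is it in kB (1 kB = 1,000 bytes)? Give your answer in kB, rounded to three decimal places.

556.032 kB

543 KiB = 543 × 2^10 bytes = 556,032 bytes
1 kB = 1,000 bytes
556,032 / 1,000 = 556.032 kB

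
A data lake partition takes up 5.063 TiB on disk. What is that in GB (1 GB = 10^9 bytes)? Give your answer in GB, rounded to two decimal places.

5.063 TiB × 1,099,511,627,776 bytes/TiB = 5,566,827,371,429.888 bytes
1 GB = 1,000,000,000 bytes
5,566,827,371,429.888 / 1,000,000,000 = 5,566.83 GB

5,566.83 GB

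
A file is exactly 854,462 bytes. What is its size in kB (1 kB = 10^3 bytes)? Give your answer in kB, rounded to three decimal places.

854.462 kB

854,462 bytes given.
1 kB = 1,000 bytes
854,462 / 1,000 = 854.462 kB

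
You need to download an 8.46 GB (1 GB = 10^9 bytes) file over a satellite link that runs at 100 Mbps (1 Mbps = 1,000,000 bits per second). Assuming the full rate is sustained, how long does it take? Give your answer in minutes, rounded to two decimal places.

8.46 GB = 8,460,000,000 bytes = 67,680,000,000 bits
100 Mbps = 100,000,000 bits/s
time = 67,680,000,000 / 100,000,000 = 676.800 s
676.800 s / 60 = 11.28 minutes

11.28 minutes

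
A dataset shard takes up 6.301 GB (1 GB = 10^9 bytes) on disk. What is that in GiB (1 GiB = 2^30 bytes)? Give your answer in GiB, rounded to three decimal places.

5.868 GiB

6.301 GB = 6.301 × 10^9 bytes = 6,301,000,000 bytes
1 GiB = 1,073,741,824 bytes
6,301,000,000 / 1,073,741,824 = 5.868 GiB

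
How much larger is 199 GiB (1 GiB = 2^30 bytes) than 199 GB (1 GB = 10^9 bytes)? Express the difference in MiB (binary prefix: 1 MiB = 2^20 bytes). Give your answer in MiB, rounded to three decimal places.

199 GiB = 199 × 1,073,741,824 = 213,674,622,976 bytes
199 GB = 199 × 1,000,000,000 = 199,000,000,000 bytes
difference = 14,674,622,976 bytes
14,674,622,976 / 1,048,576 = 13,994.811 MiB

13,994.811 MiB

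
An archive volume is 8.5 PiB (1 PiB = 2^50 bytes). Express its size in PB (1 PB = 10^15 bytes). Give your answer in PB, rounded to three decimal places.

8.5 PiB × 1,125,899,906,842,624 bytes/PiB = 9,570,149,208,162,304 bytes
1 PB = 10^15 bytes = 1,000,000,000,000,000 bytes
9,570,149,208,162,304 / 1,000,000,000,000,000 = 9.570 PB

9.570 PB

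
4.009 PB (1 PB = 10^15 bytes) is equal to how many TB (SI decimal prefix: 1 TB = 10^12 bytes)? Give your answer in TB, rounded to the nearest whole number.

4,009 TB

4.009 PB = 4.009 × 10^15 bytes = 4,009,000,000,000,000 bytes
1 TB = 10^12 bytes = 1,000,000,000,000 bytes
4,009,000,000,000,000 / 1,000,000,000,000 = 4,009 TB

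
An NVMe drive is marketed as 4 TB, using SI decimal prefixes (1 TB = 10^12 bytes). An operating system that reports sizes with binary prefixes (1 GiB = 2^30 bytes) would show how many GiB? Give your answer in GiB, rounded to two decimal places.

4 TB = 4 × 10^12 bytes = 4,000,000,000,000 bytes
1 GiB = 1,073,741,824 bytes
4,000,000,000,000 / 1,073,741,824 = 3,725.29 GiB

3,725.29 GiB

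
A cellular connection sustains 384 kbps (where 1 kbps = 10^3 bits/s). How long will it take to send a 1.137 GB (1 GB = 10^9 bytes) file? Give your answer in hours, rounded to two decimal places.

6.58 hours

1.137 GB = 1,137,000,000 bytes = 9,096,000,000 bits
384 kbps = 384,000 bits/s
time = 9,096,000,000 / 384,000 = 23,687.5000 s
23,687.5000 s / 3600 = 6.58 hours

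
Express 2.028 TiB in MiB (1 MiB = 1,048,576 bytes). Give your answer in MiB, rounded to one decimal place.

2,126,512.1 MiB

2.028 TiB = 2.028 × 2^40 bytes = 2,229,809,581,129.728 bytes
1 MiB = 1,048,576 bytes
2,229,809,581,129.728 / 1,048,576 = 2,126,512.1 MiB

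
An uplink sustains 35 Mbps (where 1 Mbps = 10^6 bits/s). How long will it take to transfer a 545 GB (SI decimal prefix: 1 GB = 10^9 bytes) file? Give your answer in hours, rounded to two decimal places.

545 GB = 545,000,000,000 bytes = 4,360,000,000,000 bits
35 Mbps = 35,000,000 bits/s
time = 4,360,000,000,000 / 35,000,000 = 124,571.4286 s
124,571.4286 s / 3600 = 34.60 hours

34.60 hours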